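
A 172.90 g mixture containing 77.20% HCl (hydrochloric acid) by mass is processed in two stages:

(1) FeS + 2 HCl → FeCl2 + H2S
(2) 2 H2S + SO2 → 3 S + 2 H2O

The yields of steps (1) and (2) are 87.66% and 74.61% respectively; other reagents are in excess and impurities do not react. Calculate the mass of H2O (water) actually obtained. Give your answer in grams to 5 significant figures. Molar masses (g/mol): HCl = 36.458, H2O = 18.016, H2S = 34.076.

Pure HCl = 172.90 × 0.7720 = 133.479 g.
n(HCl) = 133.479 / 36.458 = 3.66117 mol.
Step 1 (HCl:H2S = 2:1): theoretical n(H2S) = 1.83058 mol; at 87.66% yield, n(H2S) = 1.60469 mol.
Step 2 (H2S:H2O = 2:2): theoretical n(H2O) = 1.60469 mol, so theoretical mass = 1.60469 × 18.016 = 28.9101 g.
At 74.61% yield, actual mass of H2O = 28.9101 × 0.7461 = 21.5698 g.

21.570 g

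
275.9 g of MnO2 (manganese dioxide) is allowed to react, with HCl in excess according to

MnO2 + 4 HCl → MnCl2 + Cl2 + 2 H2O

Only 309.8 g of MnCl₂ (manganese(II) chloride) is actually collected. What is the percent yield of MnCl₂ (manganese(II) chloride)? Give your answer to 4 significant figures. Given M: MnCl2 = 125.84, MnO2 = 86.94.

77.58 %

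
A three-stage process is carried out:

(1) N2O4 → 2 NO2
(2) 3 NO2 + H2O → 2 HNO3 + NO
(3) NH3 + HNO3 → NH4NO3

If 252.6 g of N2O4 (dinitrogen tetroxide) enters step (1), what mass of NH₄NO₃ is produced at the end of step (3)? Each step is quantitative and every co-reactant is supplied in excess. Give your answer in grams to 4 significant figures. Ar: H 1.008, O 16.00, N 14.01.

M(N2O4) = 2(14.01) + 4(16.00) = 92.02 g/mol.
M(NH4NO3) = 2(14.01) + 4(1.008) + 3(16.00) = 80.052 g/mol.
n(N2O4) = 252.6 / 92.02 = 2.7451 mol.
Reaction (1): N2O4→NO2 ratio 1:2 ⇒ n(NO2) = 5.4901 mol.
Reaction (2): NO2→HNO3 ratio 3:2 ⇒ n(HNO3) = 3.6601 mol.
Reaction (3): HNO3→NH4NO3 ratio 1:1 ⇒ n(NH4NO3) = 3.6601 mol.
Mass of NH4NO3 = 3.6601 × 80.052 = 293.00 g.

293.0 g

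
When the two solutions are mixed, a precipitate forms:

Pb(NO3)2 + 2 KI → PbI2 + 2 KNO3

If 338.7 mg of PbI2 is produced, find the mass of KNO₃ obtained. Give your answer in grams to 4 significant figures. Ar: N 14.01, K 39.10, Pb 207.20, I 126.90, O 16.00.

M(PbI2) = 207.20 + 2(126.90) = 461.00 g/mol.
M(KNO3) = 39.10 + 14.01 + 3(16.00) = 101.11 g/mol.
Convert: 338.7 mg = 0.33870 g.
n(PbI2) = 0.33870 g / 461.00 g/mol = 0.00073471 mol.
From the equation the PbI2:KNO3 mole ratio is 1:2, so n(KNO3) = 0.00073471 × 2/1 = 0.0014694 mol.
Mass of KNO3 = 0.0014694 mol × 101.11 g/mol = 0.14857 g.

0.1486 g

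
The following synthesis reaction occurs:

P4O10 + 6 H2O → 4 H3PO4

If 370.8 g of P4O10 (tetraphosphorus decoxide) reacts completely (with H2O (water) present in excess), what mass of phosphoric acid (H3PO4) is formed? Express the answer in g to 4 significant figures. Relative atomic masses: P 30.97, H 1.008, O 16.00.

512.0 g

M(P4O10) = 4(30.97) + 10(16.00) = 283.88 g/mol.
M(H3PO4) = 3(1.008) + 30.97 + 4(16.00) = 97.994 g/mol.
n(P4O10) = 370.80 g / 283.88 g/mol = 1.3062 mol.
From the equation the P4O10:H3PO4 mole ratio is 1:4, so n(H3PO4) = 1.3062 × 4/1 = 5.2247 mol.
Mass of H3PO4 = 5.2247 mol × 97.994 g/mol = 511.99 g.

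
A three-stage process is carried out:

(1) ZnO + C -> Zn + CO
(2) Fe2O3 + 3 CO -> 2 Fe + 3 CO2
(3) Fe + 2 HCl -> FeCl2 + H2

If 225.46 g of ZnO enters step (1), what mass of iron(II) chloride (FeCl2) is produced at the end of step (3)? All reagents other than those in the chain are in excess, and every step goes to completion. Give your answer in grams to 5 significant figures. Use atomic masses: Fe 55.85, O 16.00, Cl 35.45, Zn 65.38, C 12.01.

234.10 g

M(ZnO) = 65.38 + 16.00 = 81.38 g/mol.
M(FeCl2) = 55.85 + 2(35.45) = 126.75 g/mol.
n(ZnO) = 225.46 / 81.38 = 2.77046 mol.
Reaction (1): ZnO→CO ratio 1:1 ⇒ n(CO) = 2.77046 mol.
Reaction (2): CO→Fe ratio 3:2 ⇒ n(Fe) = 1.84697 mol.
Reaction (3): Fe→FeCl2 ratio 1:1 ⇒ n(FeCl2) = 1.84697 mol.
Mass of FeCl2 = 1.84697 × 126.75 = 234.104 g.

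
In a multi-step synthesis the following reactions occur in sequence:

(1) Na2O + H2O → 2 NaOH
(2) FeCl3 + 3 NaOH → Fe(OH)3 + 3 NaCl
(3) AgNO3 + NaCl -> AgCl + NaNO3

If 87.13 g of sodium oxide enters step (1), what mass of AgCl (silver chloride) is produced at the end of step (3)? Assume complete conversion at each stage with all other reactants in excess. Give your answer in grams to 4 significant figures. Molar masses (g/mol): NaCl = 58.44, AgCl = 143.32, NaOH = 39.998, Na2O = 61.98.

n(Na2O) = 87.13 / 61.98 = 1.4058 mol.
Reaction (1): Na2O→NaOH ratio 1:2 ⇒ n(NaOH) = 2.8116 mol.
Reaction (2): NaOH→NaCl ratio 3:3 ⇒ n(NaCl) = 2.8116 mol.
Reaction (3): NaCl→AgCl ratio 1:1 ⇒ n(AgCl) = 2.8116 mol.
Mass of AgCl = 2.8116 × 143.32 = 402.95 g.

403.0 g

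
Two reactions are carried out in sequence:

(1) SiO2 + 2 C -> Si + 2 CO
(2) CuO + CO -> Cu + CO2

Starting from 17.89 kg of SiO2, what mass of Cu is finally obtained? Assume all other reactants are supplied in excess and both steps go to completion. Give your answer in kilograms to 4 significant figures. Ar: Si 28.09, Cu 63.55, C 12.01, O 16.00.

37.84 kg

M(SiO2) = 28.09 + 2(16.00) = 60.09 g/mol.
M(Cu) = 63.55 g/mol.
17.89 kg = 17890 g.
n(SiO2) = 17890 / 60.09 = 297.72 mol.
Step 1 gives a 1:2 ratio of SiO2 to CO, so n(CO) = 595.44 mol.
In step 2 the CO:Cu ratio is 1:1, so n(Cu) = 595.44 mol.
Mass of Cu = 595.44 × 63.55 = 37840 g = 37.84 kg.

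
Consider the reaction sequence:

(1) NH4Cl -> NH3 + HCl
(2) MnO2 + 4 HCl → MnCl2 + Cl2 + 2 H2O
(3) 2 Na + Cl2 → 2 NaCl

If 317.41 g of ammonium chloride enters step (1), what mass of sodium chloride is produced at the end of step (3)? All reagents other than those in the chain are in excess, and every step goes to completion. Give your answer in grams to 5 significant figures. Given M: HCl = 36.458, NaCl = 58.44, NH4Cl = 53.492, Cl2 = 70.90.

173.39 g

n(NH4Cl) = 317.41 / 53.492 = 5.93378 mol.
Reaction (1): NH4Cl→HCl ratio 1:1 ⇒ n(HCl) = 5.93378 mol.
Reaction (2): HCl→Cl2 ratio 4:1 ⇒ n(Cl2) = 1.48345 mol.
Reaction (3): Cl2→NaCl ratio 1:2 ⇒ n(NaCl) = 2.96689 mol.
Mass of NaCl = 2.96689 × 58.44 = 173.385 g.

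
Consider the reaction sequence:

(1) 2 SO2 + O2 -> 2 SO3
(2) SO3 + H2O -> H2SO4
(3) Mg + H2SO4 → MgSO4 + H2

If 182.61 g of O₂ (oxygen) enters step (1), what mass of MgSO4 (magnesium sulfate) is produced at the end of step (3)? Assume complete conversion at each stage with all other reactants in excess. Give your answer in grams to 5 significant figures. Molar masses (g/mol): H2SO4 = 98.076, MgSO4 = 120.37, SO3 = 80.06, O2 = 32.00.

1373.8 g

n(O2) = 182.61 / 32.00 = 5.70656 mol.
Reaction (1): O2→SO3 ratio 1:2 ⇒ n(SO3) = 11.4131 mol.
Reaction (2): SO3→H2SO4 ratio 1:1 ⇒ n(H2SO4) = 11.4131 mol.
Reaction (3): H2SO4→MgSO4 ratio 1:1 ⇒ n(MgSO4) = 11.4131 mol.
Mass of MgSO4 = 11.4131 × 120.37 = 1373.80 g.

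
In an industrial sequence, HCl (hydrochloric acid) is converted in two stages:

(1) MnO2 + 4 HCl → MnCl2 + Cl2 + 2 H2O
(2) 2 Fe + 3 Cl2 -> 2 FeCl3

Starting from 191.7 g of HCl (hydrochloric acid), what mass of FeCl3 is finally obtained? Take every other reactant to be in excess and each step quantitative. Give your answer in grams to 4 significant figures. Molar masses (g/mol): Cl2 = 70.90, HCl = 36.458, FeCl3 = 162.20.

n(HCl) = 191.70 / 36.458 = 5.2581 mol.
Step 1 gives a 4:1 ratio of HCl to Cl2, so n(Cl2) = 1.3145 mol.
In step 2 the Cl2:FeCl3 ratio is 3:2, so n(FeCl3) = 0.87635 mol.
Mass of FeCl3 = 0.87635 × 162.20 = 142.14 g.

142.1 g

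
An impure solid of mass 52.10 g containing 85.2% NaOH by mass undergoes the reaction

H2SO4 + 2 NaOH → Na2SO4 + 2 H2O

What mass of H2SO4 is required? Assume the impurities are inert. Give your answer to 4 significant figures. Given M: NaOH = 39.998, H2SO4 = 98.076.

54.42 g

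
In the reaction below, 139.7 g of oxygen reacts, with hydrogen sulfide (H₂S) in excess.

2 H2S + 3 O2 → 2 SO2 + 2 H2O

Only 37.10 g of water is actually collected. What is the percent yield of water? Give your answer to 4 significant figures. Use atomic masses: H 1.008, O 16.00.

70.76 %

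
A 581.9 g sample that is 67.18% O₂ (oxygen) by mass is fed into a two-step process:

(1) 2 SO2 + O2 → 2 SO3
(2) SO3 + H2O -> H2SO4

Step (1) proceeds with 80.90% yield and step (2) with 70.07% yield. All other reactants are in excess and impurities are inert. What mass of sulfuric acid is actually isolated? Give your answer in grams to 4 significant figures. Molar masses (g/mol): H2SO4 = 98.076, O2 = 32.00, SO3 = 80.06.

Pure O2 = 581.9 × 0.6718 = 390.92 g.
n(O2) = 390.92 / 32.00 = 12.216 mol.
Step 1 (O2:SO3 = 1:2): theoretical n(SO3) = 24.433 mol; at 80.90% yield, n(SO3) = 19.766 mol.
Step 2 (SO3:H2SO4 = 1:1): theoretical n(H2SO4) = 19.766 mol, so theoretical mass = 19.766 × 98.076 = 1938.6 g.
At 70.07% yield, actual mass of H2SO4 = 1938.6 × 0.7007 = 1358.4 g.

1358 g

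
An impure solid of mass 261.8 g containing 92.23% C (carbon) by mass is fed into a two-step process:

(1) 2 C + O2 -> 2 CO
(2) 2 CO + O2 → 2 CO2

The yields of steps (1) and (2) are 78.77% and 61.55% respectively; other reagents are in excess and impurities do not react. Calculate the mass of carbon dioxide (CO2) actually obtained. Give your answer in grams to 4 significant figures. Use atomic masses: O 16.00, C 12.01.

429.0 g

Pure C = 261.8 × 0.9223 = 241.46 g.
M(C) = 12.01 g/mol.
M(CO2) = 12.01 + 2(16.00) = 44.01 g/mol.
n(C) = 241.46 / 12.01 = 20.105 mol.
Step 1 (C:CO = 2:2): theoretical n(CO) = 20.105 mol; at 78.77% yield, n(CO) = 15.837 mol.
Step 2 (CO:CO2 = 2:2): theoretical n(CO2) = 15.837 mol, so theoretical mass = 15.837 × 44.01 = 696.97 g.
At 61.55% yield, actual mass of CO2 = 696.97 × 0.6155 = 428.98 g.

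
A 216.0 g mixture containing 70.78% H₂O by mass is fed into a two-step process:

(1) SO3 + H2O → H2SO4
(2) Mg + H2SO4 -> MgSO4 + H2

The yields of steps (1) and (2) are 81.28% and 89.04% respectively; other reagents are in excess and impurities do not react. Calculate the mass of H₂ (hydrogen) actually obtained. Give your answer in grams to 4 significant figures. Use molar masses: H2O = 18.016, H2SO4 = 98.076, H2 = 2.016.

Pure H2O = 216.0 × 0.7078 = 152.88 g.
n(H2O) = 152.88 / 18.016 = 8.4861 mol.
Step 1 (H2O:H2SO4 = 1:1): theoretical n(H2SO4) = 8.4861 mol; at 81.28% yield, n(H2SO4) = 6.8975 mol.
Step 2 (H2SO4:H2 = 1:1): theoretical n(H2) = 6.8975 mol, so theoretical mass = 6.8975 × 2.016 = 13.905 g.
At 89.04% yield, actual mass of H2 = 13.905 × 0.8904 = 12.381 g.

12.38 g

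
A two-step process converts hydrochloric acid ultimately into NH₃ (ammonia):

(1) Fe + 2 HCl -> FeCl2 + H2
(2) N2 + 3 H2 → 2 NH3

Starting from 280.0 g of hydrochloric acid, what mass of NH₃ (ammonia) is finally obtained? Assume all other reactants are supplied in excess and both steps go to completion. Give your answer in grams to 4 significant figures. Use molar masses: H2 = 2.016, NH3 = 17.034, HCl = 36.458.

n(HCl) = 280.00 / 36.458 = 7.6801 mol.
Step 1 gives a 2:1 ratio of HCl to H2, so n(H2) = 3.8400 mol.
In step 2 the H2:NH3 ratio is 3:2, so n(NH3) = 2.5600 mol.
Mass of NH3 = 2.5600 × 17.034 = 43.607 g.

43.61 g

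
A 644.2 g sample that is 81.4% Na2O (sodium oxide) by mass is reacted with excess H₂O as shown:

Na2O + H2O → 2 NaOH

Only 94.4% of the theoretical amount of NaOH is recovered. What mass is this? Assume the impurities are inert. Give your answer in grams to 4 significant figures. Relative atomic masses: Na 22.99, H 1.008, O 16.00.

Pure Na2O available = 644.2 g × 0.814 = 524.38 g.
M(Na2O) = 2(22.99) + 16.00 = 61.98 g/mol.
M(NaOH) = 22.99 + 16.00 + 1.008 = 39.998 g/mol.
n(Na2O) = 524.38 g / 61.98 g/mol = 8.4605 mol.
From the equation the Na2O:NaOH mole ratio is 1:2, so n(NaOH) = 8.4605 × 2/1 = 16.921 mol.
Mass of NaOH = 16.921 mol × 39.998 g/mol = 676.80 g.
Actual mass collected = 676.80 g × 0.944 = 638.90 g.

638.9 g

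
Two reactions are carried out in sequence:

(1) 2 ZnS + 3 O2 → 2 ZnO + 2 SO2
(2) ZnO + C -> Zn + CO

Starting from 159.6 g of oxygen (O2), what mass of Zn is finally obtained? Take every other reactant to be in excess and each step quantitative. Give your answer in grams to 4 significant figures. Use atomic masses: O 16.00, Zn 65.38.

M(O2) = 2(16.00) = 32.00 g/mol.
M(Zn) = 65.38 g/mol.
n(O2) = 159.60 / 32.00 = 4.9875 mol.
Step 1 gives a 3:2 ratio of O2 to ZnO, so n(ZnO) = 3.3250 mol.
In step 2 the ZnO:Zn ratio is 1:1, so n(Zn) = 3.3250 mol.
Mass of Zn = 3.3250 × 65.38 = 217.39 g.

217.4 g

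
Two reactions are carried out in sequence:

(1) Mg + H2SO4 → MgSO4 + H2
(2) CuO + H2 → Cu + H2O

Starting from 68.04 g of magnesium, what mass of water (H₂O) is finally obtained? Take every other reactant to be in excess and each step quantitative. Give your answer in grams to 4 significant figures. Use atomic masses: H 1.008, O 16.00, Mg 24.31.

50.42 g

M(Mg) = 24.31 g/mol.
M(H2O) = 2(1.008) + 16.00 = 18.016 g/mol.
n(Mg) = 68.040 / 24.31 = 2.7988 mol.
Step 1 gives a 1:1 ratio of Mg to H2, so n(H2) = 2.7988 mol.
In step 2 the H2:H2O ratio is 1:1, so n(H2O) = 2.7988 mol.
Mass of H2O = 2.7988 × 18.016 = 50.424 g.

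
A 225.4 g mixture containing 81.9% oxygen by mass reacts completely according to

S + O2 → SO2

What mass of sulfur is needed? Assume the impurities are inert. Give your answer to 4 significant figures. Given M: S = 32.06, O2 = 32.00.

184.9 g

Mass of pure O2 = 225.4 g × 0.819 = 184.60 g.
n(O2) = 184.60 g / 32.00 g/mol = 5.7688 mol.
From the equation the O2:S mole ratio is 1:1, so n(S) = 5.7688 × 1/1 = 5.7688 mol.
Mass of S = 5.7688 mol × 32.06 g/mol = 184.95 g.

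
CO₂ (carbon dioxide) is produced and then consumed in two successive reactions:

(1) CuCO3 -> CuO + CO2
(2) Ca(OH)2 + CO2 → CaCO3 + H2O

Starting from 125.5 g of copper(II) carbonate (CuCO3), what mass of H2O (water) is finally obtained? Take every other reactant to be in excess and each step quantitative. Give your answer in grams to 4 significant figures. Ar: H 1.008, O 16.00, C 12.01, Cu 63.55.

M(CuCO3) = 63.55 + 12.01 + 3(16.00) = 123.56 g/mol.
M(H2O) = 2(1.008) + 16.00 = 18.016 g/mol.
n(CuCO3) = 125.50 / 123.56 = 1.0157 mol.
Step 1 gives a 1:1 ratio of CuCO3 to CO2, so n(CO2) = 1.0157 mol.
In step 2 the CO2:H2O ratio is 1:1, so n(H2O) = 1.0157 mol.
Mass of H2O = 1.0157 × 18.016 = 18.299 g.

18.30 g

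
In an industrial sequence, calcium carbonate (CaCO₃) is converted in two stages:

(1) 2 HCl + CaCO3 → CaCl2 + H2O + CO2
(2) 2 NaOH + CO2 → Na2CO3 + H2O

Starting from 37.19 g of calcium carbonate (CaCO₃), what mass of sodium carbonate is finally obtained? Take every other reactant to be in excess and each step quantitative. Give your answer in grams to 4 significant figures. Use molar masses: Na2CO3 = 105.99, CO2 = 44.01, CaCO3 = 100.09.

39.38 g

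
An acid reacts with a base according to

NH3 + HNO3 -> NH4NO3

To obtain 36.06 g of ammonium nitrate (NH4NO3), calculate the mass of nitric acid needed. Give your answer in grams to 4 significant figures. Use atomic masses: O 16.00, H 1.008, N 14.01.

M(NH4NO3) = 2(14.01) + 4(1.008) + 3(16.00) = 80.052 g/mol.
M(HNO3) = 1.008 + 14.01 + 3(16.00) = 63.018 g/mol.
n(NH4NO3) = 36.060 g / 80.052 g/mol = 0.45046 mol.
From the equation the NH4NO3:HNO3 mole ratio is 1:1, so n(HNO3) = 0.45046 × 1/1 = 0.45046 mol.
Mass of HNO3 = 0.45046 mol × 63.018 g/mol = 28.387 g.

28.39 g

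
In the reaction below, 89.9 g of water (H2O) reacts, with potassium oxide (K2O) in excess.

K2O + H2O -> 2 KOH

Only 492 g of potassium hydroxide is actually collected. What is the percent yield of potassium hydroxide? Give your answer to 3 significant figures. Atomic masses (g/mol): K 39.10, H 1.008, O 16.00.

M(H2O) = 2(1.008) + 16.00 = 18.016 g/mol.
M(KOH) = 39.10 + 16.00 + 1.008 = 56.108 g/mol.
n(H2O) = 89.90 g / 18.016 g/mol = 4.990 mol.
From the equation the H2O:KOH mole ratio is 1:2, so n(KOH) = 4.990 × 2/1 = 9.980 mol.
Mass of KOH = 9.980 mol × 56.108 g/mol = 560.0 g.
This is the theoretical yield. Percent yield = 492 g / 560.0 g × 100% = 87.86%.

87.9 %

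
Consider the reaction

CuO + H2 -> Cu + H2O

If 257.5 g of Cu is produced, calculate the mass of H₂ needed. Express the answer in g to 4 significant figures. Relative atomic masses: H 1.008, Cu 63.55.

M(Cu) = 63.55 g/mol.
M(H2) = 2(1.008) = 2.016 g/mol.
n(Cu) = 257.50 g / 63.55 g/mol = 4.0519 mol.
From the equation the Cu:H2 mole ratio is 1:1, so n(H2) = 4.0519 × 1/1 = 4.0519 mol.
Mass of H2 = 4.0519 mol × 2.016 g/mol = 8.1687 g.

8.169 g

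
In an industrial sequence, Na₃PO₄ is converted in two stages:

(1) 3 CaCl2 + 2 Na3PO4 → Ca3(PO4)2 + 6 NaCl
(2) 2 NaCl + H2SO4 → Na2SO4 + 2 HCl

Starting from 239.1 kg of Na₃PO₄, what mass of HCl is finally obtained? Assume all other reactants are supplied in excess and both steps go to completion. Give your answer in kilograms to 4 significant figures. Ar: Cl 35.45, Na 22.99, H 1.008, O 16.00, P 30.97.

M(Na3PO4) = 3(22.99) + 30.97 + 4(16.00) = 163.94 g/mol.
M(HCl) = 1.008 + 35.45 = 36.458 g/mol.
239.1 kg = 239100 g.
n(Na3PO4) = 239100 / 163.94 = 1458.5 mol.
Step 1 gives a 2:6 ratio of Na3PO4 to NaCl, so n(NaCl) = 4375.4 mol.
In step 2 the NaCl:HCl ratio is 2:2, so n(HCl) = 4375.4 mol.
Mass of HCl = 4375.4 × 36.458 = 159520 g = 159.5 kg.

159.5 kg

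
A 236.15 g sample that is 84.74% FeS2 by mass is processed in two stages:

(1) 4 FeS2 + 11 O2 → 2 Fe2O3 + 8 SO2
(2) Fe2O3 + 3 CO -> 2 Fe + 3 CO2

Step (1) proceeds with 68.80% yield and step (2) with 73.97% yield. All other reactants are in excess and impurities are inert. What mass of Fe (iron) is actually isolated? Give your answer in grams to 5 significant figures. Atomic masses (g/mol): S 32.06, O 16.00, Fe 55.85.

Pure FeS2 = 236.15 × 0.8474 = 200.114 g.
M(FeS2) = 55.85 + 2(32.06) = 119.97 g/mol.
M(Fe) = 55.85 g/mol.
n(FeS2) = 200.114 / 119.97 = 1.66803 mol.
Step 1 (FeS2:Fe2O3 = 4:2): theoretical n(Fe2O3) = 0.834015 mol; at 68.80% yield, n(Fe2O3) = 0.573802 mol.
Step 2 (Fe2O3:Fe = 1:2): theoretical n(Fe) = 1.14760 mol, so theoretical mass = 1.14760 × 55.85 = 64.0937 g.
At 73.97% yield, actual mass of Fe = 64.0937 × 0.7397 = 47.4101 g.

47.410 g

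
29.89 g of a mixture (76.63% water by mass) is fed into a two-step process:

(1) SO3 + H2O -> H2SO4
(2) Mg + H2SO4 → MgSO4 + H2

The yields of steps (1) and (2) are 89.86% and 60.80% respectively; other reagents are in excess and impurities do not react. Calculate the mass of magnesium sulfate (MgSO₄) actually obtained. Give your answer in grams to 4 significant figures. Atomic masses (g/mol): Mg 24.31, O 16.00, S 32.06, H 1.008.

Pure H2O = 29.89 × 0.7663 = 22.905 g.
M(H2O) = 2(1.008) + 16.00 = 18.016 g/mol.
M(MgSO4) = 24.31 + 32.06 + 4(16.00) = 120.37 g/mol.
n(H2O) = 22.905 / 18.016 = 1.2714 mol.
Step 1 (H2O:H2SO4 = 1:1): theoretical n(H2SO4) = 1.2714 mol; at 89.86% yield, n(H2SO4) = 1.1424 mol.
Step 2 (H2SO4:MgSO4 = 1:1): theoretical n(MgSO4) = 1.1424 mol, so theoretical mass = 1.1424 × 120.37 = 137.52 g.
At 60.80% yield, actual mass of MgSO4 = 137.52 × 0.6080 = 83.609 g.

83.61 g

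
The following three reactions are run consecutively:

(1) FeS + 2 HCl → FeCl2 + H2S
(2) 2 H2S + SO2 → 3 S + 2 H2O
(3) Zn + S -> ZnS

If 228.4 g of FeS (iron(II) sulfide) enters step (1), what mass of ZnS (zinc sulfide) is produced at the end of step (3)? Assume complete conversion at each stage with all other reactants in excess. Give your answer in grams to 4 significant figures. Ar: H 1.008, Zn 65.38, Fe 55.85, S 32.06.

M(FeS) = 55.85 + 32.06 = 87.91 g/mol.
M(ZnS) = 65.38 + 32.06 = 97.44 g/mol.
n(FeS) = 228.4 / 87.91 = 2.5981 mol.
Reaction (1): FeS→H2S ratio 1:1 ⇒ n(H2S) = 2.5981 mol.
Reaction (2): H2S→S ratio 2:3 ⇒ n(S) = 3.8972 mol.
Reaction (3): S→ZnS ratio 1:1 ⇒ n(ZnS) = 3.8972 mol.
Mass of ZnS = 3.8972 × 97.44 = 379.74 g.

379.7 g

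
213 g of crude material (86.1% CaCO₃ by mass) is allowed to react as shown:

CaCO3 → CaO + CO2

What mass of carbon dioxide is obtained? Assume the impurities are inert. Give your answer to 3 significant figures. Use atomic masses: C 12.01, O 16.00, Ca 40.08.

80.6 g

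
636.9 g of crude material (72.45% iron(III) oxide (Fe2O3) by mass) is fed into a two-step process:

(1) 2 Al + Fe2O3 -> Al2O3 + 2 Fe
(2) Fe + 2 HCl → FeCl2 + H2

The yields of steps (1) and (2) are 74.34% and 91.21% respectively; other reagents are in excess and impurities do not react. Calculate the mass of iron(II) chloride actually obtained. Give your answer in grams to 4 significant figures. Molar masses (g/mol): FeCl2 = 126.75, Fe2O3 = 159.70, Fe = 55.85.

Pure Fe2O3 = 636.9 × 0.7245 = 461.43 g.
n(Fe2O3) = 461.43 / 159.70 = 2.8894 mol.
Step 1 (Fe2O3:Fe = 1:2): theoretical n(Fe) = 5.7788 mol; at 74.34% yield, n(Fe) = 4.2959 mol.
Step 2 (Fe:FeCl2 = 1:1): theoretical n(FeCl2) = 4.2959 mol, so theoretical mass = 4.2959 × 126.75 = 544.51 g.
At 91.21% yield, actual mass of FeCl2 = 544.51 × 0.9121 = 496.65 g.

496.6 g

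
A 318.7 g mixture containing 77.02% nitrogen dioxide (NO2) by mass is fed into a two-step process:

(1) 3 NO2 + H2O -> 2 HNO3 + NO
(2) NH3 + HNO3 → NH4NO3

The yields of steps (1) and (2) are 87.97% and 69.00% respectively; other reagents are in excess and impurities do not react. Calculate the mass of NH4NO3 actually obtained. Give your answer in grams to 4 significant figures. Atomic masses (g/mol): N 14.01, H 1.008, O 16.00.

172.8 g

Pure NO2 = 318.7 × 0.7702 = 245.46 g.
M(NO2) = 14.01 + 2(16.00) = 46.01 g/mol.
M(NH4NO3) = 2(14.01) + 4(1.008) + 3(16.00) = 80.052 g/mol.
n(NO2) = 245.46 / 46.01 = 5.3350 mol.
Step 1 (NO2:HNO3 = 3:2): theoretical n(HNO3) = 3.5567 mol; at 87.97% yield, n(HNO3) = 3.1288 mol.
Step 2 (HNO3:NH4NO3 = 1:1): theoretical n(NH4NO3) = 3.1288 mol, so theoretical mass = 3.1288 × 80.052 = 250.47 g.
At 69.00% yield, actual mass of NH4NO3 = 250.47 × 0.6900 = 172.82 g.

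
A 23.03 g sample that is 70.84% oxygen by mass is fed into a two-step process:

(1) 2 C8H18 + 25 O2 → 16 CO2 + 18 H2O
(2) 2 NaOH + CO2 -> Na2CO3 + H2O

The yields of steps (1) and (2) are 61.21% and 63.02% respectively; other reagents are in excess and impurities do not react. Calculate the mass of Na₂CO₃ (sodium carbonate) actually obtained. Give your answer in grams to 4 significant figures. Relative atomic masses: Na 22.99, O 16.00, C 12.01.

13.34 g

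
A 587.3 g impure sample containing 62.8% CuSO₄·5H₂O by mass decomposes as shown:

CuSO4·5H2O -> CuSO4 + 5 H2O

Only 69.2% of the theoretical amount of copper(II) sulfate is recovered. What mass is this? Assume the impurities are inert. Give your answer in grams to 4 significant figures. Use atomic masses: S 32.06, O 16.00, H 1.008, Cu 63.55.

Pure CuSO4·5H2O available = 587.3 g × 0.628 = 368.82 g.
M(CuSO4·5H2O) = 63.55 + 32.06 + 9(16.00) + 10(1.008) = 249.69 g/mol.
M(CuSO4) = 63.55 + 32.06 + 4(16.00) = 159.61 g/mol.
n(CuSO4·5H2O) = 368.82 g / 249.69 g/mol = 1.4771 mol.
From the equation the CuSO4·5H2O:CuSO4 mole ratio is 1:1, so n(CuSO4) = 1.4771 × 1/1 = 1.4771 mol.
Mass of CuSO4 = 1.4771 mol × 159.61 g/mol = 235.76 g.
Actual mass collected = 235.76 g × 0.692 = 163.15 g.

163.1 g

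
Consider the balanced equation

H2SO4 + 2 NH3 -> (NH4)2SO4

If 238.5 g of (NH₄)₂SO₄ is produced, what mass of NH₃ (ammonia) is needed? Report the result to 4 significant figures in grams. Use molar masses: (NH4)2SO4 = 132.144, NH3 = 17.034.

n((NH4)2SO4) = 238.50 g / 132.144 g/mol = 1.8048 mol.
From the equation the (NH4)2SO4:NH3 mole ratio is 1:2, so n(NH3) = 1.8048 × 2/1 = 3.6097 mol.
Mass of NH3 = 3.6097 mol × 17.034 g/mol = 61.488 g.

61.49 g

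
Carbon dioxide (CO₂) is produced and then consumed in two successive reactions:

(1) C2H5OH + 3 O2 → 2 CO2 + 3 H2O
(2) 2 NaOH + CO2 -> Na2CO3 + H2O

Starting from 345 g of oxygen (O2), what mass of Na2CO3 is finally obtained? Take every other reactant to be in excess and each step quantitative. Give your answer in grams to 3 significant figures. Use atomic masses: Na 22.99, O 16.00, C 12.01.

M(O2) = 2(16.00) = 32.00 g/mol.
M(Na2CO3) = 2(22.99) + 12.01 + 3(16.00) = 105.99 g/mol.
n(O2) = 345.0 / 32.00 = 10.78 mol.
Step 1 gives a 3:2 ratio of O2 to CO2, so n(CO2) = 7.188 mol.
In step 2 the CO2:Na2CO3 ratio is 1:1, so n(Na2CO3) = 7.188 mol.
Mass of Na2CO3 = 7.188 × 105.99 = 761.8 g.

762 g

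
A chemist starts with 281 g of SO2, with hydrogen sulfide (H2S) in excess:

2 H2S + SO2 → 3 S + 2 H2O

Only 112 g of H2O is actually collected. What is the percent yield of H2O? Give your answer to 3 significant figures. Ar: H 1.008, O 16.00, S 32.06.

M(SO2) = 32.06 + 2(16.00) = 64.06 g/mol.
M(H2O) = 2(1.008) + 16.00 = 18.016 g/mol.
n(SO2) = 281.0 g / 64.06 g/mol = 4.387 mol.
From the equation the SO2:H2O mole ratio is 1:2, so n(H2O) = 4.387 × 2/1 = 8.773 mol.
Mass of H2O = 8.773 mol × 18.016 g/mol = 158.1 g.
This is the theoretical yield. Percent yield = 112 g / 158.1 g × 100% = 70.86%.

70.9 %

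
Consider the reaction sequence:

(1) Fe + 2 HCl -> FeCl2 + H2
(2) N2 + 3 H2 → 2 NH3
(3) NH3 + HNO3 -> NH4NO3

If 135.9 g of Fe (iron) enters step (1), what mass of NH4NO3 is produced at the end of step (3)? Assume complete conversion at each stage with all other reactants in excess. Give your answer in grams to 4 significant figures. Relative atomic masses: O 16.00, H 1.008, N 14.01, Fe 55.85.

M(Fe) = 55.85 g/mol.
M(NH4NO3) = 2(14.01) + 4(1.008) + 3(16.00) = 80.052 g/mol.
n(Fe) = 135.9 / 55.85 = 2.4333 mol.
Reaction (1): Fe→H2 ratio 1:1 ⇒ n(H2) = 2.4333 mol.
Reaction (2): H2→NH3 ratio 3:2 ⇒ n(NH3) = 1.6222 mol.
Reaction (3): NH3→NH4NO3 ratio 1:1 ⇒ n(NH4NO3) = 1.6222 mol.
Mass of NH4NO3 = 1.6222 × 80.052 = 129.86 g.

129.9 g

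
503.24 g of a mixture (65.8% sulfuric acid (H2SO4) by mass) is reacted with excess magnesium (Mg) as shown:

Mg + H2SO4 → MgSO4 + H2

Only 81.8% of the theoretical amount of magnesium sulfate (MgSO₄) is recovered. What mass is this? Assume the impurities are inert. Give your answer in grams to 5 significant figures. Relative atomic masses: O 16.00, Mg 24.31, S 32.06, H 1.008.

332.44 g

Pure H2SO4 available = 503.24 g × 0.658 = 331.132 g.
M(H2SO4) = 2(1.008) + 32.06 + 4(16.00) = 98.076 g/mol.
M(MgSO4) = 24.31 + 32.06 + 4(16.00) = 120.37 g/mol.
n(H2SO4) = 331.132 g / 98.076 g/mol = 3.37628 mol.
From the equation the H2SO4:MgSO4 mole ratio is 1:1, so n(MgSO4) = 3.37628 × 1/1 = 3.37628 mol.
Mass of MgSO4 = 3.37628 mol × 120.37 g/mol = 406.403 g.
Actual mass collected = 406.403 g × 0.818 = 332.437 g.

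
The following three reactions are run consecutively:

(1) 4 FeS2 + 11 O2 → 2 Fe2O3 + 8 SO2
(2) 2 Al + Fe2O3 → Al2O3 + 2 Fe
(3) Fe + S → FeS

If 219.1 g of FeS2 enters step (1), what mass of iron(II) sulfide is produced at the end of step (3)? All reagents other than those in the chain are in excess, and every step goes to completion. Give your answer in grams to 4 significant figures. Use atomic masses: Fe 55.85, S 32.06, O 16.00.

M(FeS2) = 55.85 + 2(32.06) = 119.97 g/mol.
M(FeS) = 55.85 + 32.06 = 87.91 g/mol.
n(FeS2) = 219.1 / 119.97 = 1.8263 mol.
Reaction (1): FeS2→Fe2O3 ratio 4:2 ⇒ n(Fe2O3) = 0.91314 mol.
Reaction (2): Fe2O3→Fe ratio 1:2 ⇒ n(Fe) = 1.8263 mol.
Reaction (3): Fe→FeS ratio 1:1 ⇒ n(FeS) = 1.8263 mol.
Mass of FeS = 1.8263 × 87.91 = 160.55 g.

160.5 g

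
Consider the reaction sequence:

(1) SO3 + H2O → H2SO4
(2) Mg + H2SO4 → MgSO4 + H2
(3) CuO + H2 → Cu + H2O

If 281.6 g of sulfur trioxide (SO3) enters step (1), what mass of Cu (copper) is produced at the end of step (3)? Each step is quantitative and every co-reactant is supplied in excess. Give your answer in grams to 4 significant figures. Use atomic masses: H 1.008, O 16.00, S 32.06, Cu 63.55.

223.5 g

M(SO3) = 32.06 + 3(16.00) = 80.06 g/mol.
M(Cu) = 63.55 g/mol.
n(SO3) = 281.6 / 80.06 = 3.5174 mol.
Reaction (1): SO3→H2SO4 ratio 1:1 ⇒ n(H2SO4) = 3.5174 mol.
Reaction (2): H2SO4→H2 ratio 1:1 ⇒ n(H2) = 3.5174 mol.
Reaction (3): H2→Cu ratio 1:1 ⇒ n(Cu) = 3.5174 mol.
Mass of Cu = 3.5174 × 63.55 = 223.53 g.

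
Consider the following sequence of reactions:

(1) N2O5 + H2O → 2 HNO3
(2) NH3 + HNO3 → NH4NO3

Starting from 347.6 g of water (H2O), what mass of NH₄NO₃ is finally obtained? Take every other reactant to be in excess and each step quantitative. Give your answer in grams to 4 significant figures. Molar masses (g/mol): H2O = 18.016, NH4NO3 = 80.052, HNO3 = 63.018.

3089 g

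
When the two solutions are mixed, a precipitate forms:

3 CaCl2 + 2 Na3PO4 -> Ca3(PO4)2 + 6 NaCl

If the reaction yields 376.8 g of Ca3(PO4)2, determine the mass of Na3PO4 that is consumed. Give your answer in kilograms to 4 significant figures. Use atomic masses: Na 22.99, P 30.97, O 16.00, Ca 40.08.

M(Ca3(PO4)2) = 3(40.08) + 2(30.97) + 8(16.00) = 310.18 g/mol.
M(Na3PO4) = 3(22.99) + 30.97 + 4(16.00) = 163.94 g/mol.
n(Ca3(PO4)2) = 376.80 g / 310.18 g/mol = 1.2148 mol.
From the equation the Ca3(PO4)2:Na3PO4 mole ratio is 1:2, so n(Na3PO4) = 1.2148 × 2/1 = 2.4296 mol.
Mass of Na3PO4 = 2.4296 mol × 163.94 g/mol = 398.30 g.
Converting to kg: 398.30 g = 0.3983 kg.

0.3983 kg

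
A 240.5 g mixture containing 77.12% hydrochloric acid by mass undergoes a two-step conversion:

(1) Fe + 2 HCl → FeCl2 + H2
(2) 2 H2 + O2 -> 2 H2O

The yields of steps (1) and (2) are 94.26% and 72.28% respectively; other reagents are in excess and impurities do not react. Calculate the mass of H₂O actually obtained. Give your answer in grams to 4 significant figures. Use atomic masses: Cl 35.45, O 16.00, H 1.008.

Pure HCl = 240.5 × 0.7712 = 185.47 g.
M(HCl) = 1.008 + 35.45 = 36.458 g/mol.
M(H2O) = 2(1.008) + 16.00 = 18.016 g/mol.
n(HCl) = 185.47 / 36.458 = 5.0873 mol.
Step 1 (HCl:H2 = 2:1): theoretical n(H2) = 2.5437 mol; at 94.26% yield, n(H2) = 2.3977 mol.
Step 2 (H2:H2O = 2:2): theoretical n(H2O) = 2.3977 mol, so theoretical mass = 2.3977 × 18.016 = 43.196 g.
At 72.28% yield, actual mass of H2O = 43.196 × 0.7228 = 31.222 g.

31.22 g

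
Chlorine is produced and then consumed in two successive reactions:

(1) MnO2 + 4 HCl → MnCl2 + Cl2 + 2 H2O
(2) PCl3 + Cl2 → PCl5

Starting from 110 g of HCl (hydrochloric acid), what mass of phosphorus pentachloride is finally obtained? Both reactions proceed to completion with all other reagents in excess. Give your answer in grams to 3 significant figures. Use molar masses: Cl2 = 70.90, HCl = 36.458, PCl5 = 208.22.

157 g

n(HCl) = 110.0 / 36.458 = 3.017 mol.
Step 1 gives a 4:1 ratio of HCl to Cl2, so n(Cl2) = 0.7543 mol.
In step 2 the Cl2:PCl5 ratio is 1:1, so n(PCl5) = 0.7543 mol.
Mass of PCl5 = 0.7543 × 208.22 = 157.1 g.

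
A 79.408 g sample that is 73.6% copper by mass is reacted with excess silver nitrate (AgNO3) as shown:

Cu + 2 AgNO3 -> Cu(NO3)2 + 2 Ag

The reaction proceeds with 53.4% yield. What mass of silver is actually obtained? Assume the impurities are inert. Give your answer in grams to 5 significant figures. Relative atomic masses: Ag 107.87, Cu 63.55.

Pure Cu available = 79.408 g × 0.736 = 58.4443 g.
M(Cu) = 63.55 g/mol.
M(Ag) = 107.87 g/mol.
n(Cu) = 58.4443 g / 63.55 g/mol = 0.919658 mol.
From the equation the Cu:Ag mole ratio is 1:2, so n(Ag) = 0.919658 × 2/1 = 1.83932 mol.
Mass of Ag = 1.83932 mol × 107.87 g/mol = 198.407 g.
Actual mass collected = 198.407 g × 0.534 = 105.949 g.

105.95 g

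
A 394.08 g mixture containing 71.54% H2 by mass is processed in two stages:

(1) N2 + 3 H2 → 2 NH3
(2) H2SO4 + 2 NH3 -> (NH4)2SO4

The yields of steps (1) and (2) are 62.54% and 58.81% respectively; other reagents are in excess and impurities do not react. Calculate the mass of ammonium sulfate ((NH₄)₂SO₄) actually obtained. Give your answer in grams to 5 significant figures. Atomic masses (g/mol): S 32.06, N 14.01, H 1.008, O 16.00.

2265.6 g

Pure H2 = 394.08 × 0.7154 = 281.925 g.
M(H2) = 2(1.008) = 2.016 g/mol.
M((NH4)2SO4) = 2(14.01) + 8(1.008) + 32.06 + 4(16.00) = 132.144 g/mol.
n(H2) = 281.925 / 2.016 = 139.844 mol.
Step 1 (H2:NH3 = 3:2): theoretical n(NH3) = 93.2291 mol; at 62.54% yield, n(NH3) = 58.3055 mol.
Step 2 (NH3:(NH4)2SO4 = 2:1): theoretical n((NH4)2SO4) = 29.1527 mol, so theoretical mass = 29.1527 × 132.144 = 3852.36 g.
At 58.81% yield, actual mass of (NH4)2SO4 = 3852.36 × 0.5881 = 2265.57 g.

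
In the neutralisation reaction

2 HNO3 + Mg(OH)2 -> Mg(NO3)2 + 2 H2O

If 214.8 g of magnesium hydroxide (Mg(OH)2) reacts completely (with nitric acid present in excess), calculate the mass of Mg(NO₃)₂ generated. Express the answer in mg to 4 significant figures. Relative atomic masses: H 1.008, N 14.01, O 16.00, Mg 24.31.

M(Mg(OH)2) = 24.31 + 2(16.00) + 2(1.008) = 58.326 g/mol.
M(Mg(NO3)2) = 24.31 + 2(14.01) + 6(16.00) = 148.33 g/mol.
n(Mg(OH)2) = 214.80 g / 58.326 g/mol = 3.6827 mol.
From the equation the Mg(OH)2:Mg(NO3)2 mole ratio is 1:1, so n(Mg(NO3)2) = 3.6827 × 1/1 = 3.6827 mol.
Mass of Mg(NO3)2 = 3.6827 mol × 148.33 g/mol = 546.26 g.
Converting to mg: 546.26 g = 546300 mg.

546300 mg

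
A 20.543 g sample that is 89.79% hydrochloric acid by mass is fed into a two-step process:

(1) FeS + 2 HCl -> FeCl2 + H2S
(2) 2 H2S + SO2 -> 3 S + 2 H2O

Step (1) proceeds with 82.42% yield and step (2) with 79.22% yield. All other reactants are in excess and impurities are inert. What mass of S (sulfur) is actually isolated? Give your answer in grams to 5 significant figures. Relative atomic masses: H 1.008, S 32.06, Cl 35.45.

Pure HCl = 20.543 × 0.8979 = 18.4456 g.
M(HCl) = 1.008 + 35.45 = 36.458 g/mol.
M(S) = 32.06 g/mol.
n(HCl) = 18.4456 / 36.458 = 0.505940 mol.
Step 1 (HCl:H2S = 2:1): theoretical n(H2S) = 0.252970 mol; at 82.42% yield, n(H2S) = 0.208498 mol.
Step 2 (H2S:S = 2:3): theoretical n(S) = 0.312747 mol, so theoretical mass = 0.312747 × 32.06 = 10.0267 g.
At 79.22% yield, actual mass of S = 10.0267 × 0.7922 = 7.94312 g.

7.9431 g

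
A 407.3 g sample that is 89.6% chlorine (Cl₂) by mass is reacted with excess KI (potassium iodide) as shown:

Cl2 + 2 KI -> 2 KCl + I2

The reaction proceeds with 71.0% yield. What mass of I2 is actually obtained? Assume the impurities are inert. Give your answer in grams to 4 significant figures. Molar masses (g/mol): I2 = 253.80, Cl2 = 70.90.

927.5 g

Pure Cl2 available = 407.3 g × 0.896 = 364.94 g.
n(Cl2) = 364.94 g / 70.90 g/mol = 5.1473 mol.
From the equation the Cl2:I2 mole ratio is 1:1, so n(I2) = 5.1473 × 1/1 = 5.1473 mol.
Mass of I2 = 5.1473 mol × 253.80 g/mol = 1306.4 g.
Actual mass collected = 1306.4 g × 0.710 = 927.53 g.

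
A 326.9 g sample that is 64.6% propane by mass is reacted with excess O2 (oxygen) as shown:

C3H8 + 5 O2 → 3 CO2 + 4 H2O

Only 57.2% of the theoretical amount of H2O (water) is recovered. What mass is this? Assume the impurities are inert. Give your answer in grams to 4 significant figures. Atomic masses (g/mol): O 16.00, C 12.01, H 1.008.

197.4 g

Pure C3H8 available = 326.9 g × 0.646 = 211.18 g.
M(C3H8) = 3(12.01) + 8(1.008) = 44.094 g/mol.
M(H2O) = 2(1.008) + 16.00 = 18.016 g/mol.
n(C3H8) = 211.18 g / 44.094 g/mol = 4.7893 mol.
From the equation the C3H8:H2O mole ratio is 1:4, so n(H2O) = 4.7893 × 4/1 = 19.157 mol.
Mass of H2O = 19.157 mol × 18.016 g/mol = 345.13 g.
Actual mass collected = 345.13 g × 0.572 = 197.42 g.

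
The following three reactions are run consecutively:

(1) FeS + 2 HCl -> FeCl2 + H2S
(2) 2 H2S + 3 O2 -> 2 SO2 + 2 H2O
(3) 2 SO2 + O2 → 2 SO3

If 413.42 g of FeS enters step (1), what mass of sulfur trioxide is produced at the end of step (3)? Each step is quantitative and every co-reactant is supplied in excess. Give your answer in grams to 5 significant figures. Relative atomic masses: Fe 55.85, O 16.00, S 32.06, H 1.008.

M(FeS) = 55.85 + 32.06 = 87.91 g/mol.
M(SO3) = 32.06 + 3(16.00) = 80.06 g/mol.
n(FeS) = 413.42 / 87.91 = 4.70276 mol.
Reaction (1): FeS→H2S ratio 1:1 ⇒ n(H2S) = 4.70276 mol.
Reaction (2): H2S→SO2 ratio 2:2 ⇒ n(SO2) = 4.70276 mol.
Reaction (3): SO2→SO3 ratio 2:2 ⇒ n(SO3) = 4.70276 mol.
Mass of SO3 = 4.70276 × 80.06 = 376.503 g.

376.50 g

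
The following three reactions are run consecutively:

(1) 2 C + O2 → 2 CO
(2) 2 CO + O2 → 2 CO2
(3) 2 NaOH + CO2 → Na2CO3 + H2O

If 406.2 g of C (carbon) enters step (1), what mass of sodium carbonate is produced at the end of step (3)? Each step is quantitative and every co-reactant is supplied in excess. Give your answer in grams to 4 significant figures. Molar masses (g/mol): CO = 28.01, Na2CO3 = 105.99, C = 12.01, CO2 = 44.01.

n(C) = 406.2 / 12.01 = 33.822 mol.
Reaction (1): C→CO ratio 2:2 ⇒ n(CO) = 33.822 mol.
Reaction (2): CO→CO2 ratio 2:2 ⇒ n(CO2) = 33.822 mol.
Reaction (3): CO2→Na2CO3 ratio 1:1 ⇒ n(Na2CO3) = 33.822 mol.
Mass of Na2CO3 = 33.822 × 105.99 = 3584.8 g.

3585 g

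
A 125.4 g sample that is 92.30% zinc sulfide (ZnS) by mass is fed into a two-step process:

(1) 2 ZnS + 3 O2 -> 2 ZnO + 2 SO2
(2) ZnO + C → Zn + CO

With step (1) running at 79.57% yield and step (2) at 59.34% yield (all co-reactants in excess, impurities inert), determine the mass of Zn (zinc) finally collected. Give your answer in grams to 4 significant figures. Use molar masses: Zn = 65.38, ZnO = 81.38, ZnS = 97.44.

36.67 g

Pure ZnS = 125.4 × 0.9230 = 115.74 g.
n(ZnS) = 115.74 / 97.44 = 1.1879 mol.
Step 1 (ZnS:ZnO = 2:2): theoretical n(ZnO) = 1.1879 mol; at 79.57% yield, n(ZnO) = 0.94517 mol.
Step 2 (ZnO:Zn = 1:1): theoretical n(Zn) = 0.94517 mol, so theoretical mass = 0.94517 × 65.38 = 61.795 g.
At 59.34% yield, actual mass of Zn = 61.795 × 0.5934 = 36.669 g.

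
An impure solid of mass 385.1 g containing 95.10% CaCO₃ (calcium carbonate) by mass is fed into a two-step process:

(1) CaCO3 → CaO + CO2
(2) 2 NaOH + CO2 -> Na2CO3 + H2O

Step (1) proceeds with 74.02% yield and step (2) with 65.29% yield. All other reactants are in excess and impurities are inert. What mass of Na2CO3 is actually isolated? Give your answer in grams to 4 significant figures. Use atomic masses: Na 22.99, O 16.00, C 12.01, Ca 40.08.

Pure CaCO3 = 385.1 × 0.9510 = 366.23 g.
M(CaCO3) = 40.08 + 12.01 + 3(16.00) = 100.09 g/mol.
M(Na2CO3) = 2(22.99) + 12.01 + 3(16.00) = 105.99 g/mol.
n(CaCO3) = 366.23 / 100.09 = 3.6590 mol.
Step 1 (CaCO3:CO2 = 1:1): theoretical n(CO2) = 3.6590 mol; at 74.02% yield, n(CO2) = 2.7084 mol.
Step 2 (CO2:Na2CO3 = 1:1): theoretical n(Na2CO3) = 2.7084 mol, so theoretical mass = 2.7084 × 105.99 = 287.06 g.
At 65.29% yield, actual mass of Na2CO3 = 287.06 × 0.6529 = 187.42 g.

187.4 g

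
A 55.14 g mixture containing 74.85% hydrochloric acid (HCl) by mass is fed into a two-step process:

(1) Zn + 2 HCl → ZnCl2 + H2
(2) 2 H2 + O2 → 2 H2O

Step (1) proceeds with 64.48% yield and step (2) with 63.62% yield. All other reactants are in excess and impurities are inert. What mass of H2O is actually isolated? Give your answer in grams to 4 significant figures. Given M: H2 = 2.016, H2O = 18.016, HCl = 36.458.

4.183 g

Pure HCl = 55.14 × 0.7485 = 41.272 g.
n(HCl) = 41.272 / 36.458 = 1.1321 mol.
Step 1 (HCl:H2 = 2:1): theoretical n(H2) = 0.56603 mol; at 64.48% yield, n(H2) = 0.36497 mol.
Step 2 (H2:H2O = 2:2): theoretical n(H2O) = 0.36497 mol, so theoretical mass = 0.36497 × 18.016 = 6.5754 g.
At 63.62% yield, actual mass of H2O = 6.5754 × 0.6362 = 4.1832 g.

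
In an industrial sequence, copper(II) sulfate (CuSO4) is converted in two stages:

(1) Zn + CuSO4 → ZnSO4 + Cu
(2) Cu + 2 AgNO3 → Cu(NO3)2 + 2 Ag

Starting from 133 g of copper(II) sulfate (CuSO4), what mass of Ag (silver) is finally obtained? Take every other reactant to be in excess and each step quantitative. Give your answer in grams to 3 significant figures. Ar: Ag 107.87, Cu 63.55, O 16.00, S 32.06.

180 g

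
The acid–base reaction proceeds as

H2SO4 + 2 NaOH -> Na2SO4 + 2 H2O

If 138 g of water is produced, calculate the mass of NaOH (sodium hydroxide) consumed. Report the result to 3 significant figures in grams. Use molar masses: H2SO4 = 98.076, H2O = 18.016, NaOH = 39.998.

306 g

n(H2O) = 138.0 g / 18.016 g/mol = 7.660 mol.
From the equation the H2O:NaOH mole ratio is 2:2, so n(NaOH) = 7.660 × 2/2 = 7.660 mol.
Mass of NaOH = 7.660 mol × 39.998 g/mol = 306.4 g.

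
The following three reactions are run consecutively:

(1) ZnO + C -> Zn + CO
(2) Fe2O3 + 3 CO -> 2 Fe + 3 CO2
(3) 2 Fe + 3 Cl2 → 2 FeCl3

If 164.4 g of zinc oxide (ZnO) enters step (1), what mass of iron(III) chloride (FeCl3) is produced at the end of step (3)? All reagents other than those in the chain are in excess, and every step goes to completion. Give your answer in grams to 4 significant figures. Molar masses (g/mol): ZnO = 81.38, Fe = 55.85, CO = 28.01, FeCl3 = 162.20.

n(ZnO) = 164.4 / 81.38 = 2.0202 mol.
Reaction (1): ZnO→CO ratio 1:1 ⇒ n(CO) = 2.0202 mol.
Reaction (2): CO→Fe ratio 3:2 ⇒ n(Fe) = 1.3468 mol.
Reaction (3): Fe→FeCl3 ratio 2:2 ⇒ n(FeCl3) = 1.3468 mol.
Mass of FeCl3 = 1.3468 × 162.20 = 218.45 g.

218.4 g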